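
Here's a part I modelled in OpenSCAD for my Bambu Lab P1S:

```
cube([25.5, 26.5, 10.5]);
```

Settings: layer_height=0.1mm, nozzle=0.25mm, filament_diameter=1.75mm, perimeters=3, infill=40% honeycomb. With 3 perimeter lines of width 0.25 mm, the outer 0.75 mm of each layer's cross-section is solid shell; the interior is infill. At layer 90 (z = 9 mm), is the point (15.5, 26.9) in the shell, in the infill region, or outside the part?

outside

At z = 9 mm: the cube (footprint 25.5×26.5) is included at this height. Overall, the cross-section is a single solid region. The nearest boundary edge runs (25.50, 26.50)→(0.00, 26.50); distance from the point to it = 0.40 mm. The point is not inside any of the regions above, so it lies outside the cross-section (0.40 mm from the nearest boundary).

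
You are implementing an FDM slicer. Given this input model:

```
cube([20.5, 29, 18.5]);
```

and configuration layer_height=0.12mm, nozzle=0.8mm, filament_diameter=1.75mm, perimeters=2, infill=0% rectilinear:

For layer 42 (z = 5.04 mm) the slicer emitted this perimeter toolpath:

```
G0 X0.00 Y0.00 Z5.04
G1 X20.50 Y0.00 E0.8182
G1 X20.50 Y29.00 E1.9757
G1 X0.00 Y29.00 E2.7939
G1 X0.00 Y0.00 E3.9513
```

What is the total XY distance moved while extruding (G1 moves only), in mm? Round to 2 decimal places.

99.00 mm

Sum the Euclidean lengths of each G1 segment: total = 99.00 mm.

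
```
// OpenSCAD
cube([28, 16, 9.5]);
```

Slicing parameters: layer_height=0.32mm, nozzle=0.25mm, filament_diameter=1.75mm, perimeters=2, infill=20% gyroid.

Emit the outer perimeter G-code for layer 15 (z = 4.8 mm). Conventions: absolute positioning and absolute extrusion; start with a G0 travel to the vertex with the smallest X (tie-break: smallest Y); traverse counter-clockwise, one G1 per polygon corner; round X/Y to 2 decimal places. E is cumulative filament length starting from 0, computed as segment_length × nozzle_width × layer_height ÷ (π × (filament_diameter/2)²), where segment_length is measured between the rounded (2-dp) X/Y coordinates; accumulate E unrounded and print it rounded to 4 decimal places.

At z = 4.8 mm: the cube is present — its section is the full 28×16 rectangle. The outline is a single polygon with 4 vertices. Extrusion per mm of travel: 0.25 × 0.32 / (π × 0.875²) = 0.033260. Accumulating E over each segment gives final E = 2.9269.

G0 X0.00 Y0.00 Z4.80
G1 X28.00 Y0.00 E0.9313
G1 X28.00 Y16.00 E1.4634
G1 X0.00 Y16.00 E2.3947
G1 X0.00 Y0.00 E2.9269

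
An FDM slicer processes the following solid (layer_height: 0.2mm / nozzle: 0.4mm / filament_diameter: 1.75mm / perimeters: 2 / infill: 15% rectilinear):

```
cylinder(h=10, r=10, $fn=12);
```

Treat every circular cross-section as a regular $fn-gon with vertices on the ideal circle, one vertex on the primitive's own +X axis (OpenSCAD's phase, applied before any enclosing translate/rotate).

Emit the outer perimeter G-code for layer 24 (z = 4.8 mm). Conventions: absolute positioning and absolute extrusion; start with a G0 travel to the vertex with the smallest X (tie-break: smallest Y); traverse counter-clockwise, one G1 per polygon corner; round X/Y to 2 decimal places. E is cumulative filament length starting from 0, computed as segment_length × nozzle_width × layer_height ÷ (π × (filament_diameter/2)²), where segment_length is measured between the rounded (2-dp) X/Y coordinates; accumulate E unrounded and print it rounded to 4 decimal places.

At z = 4.8 mm: the r=10 cylinder gives a regular 12-gon of circumradius 10 (constant along its height). The outline is a single polygon with 12 vertices. Extrusion per mm of travel: 0.4 × 0.2 / (π × 0.875²) = 0.033260. Accumulating E over each segment gives final E = 2.0660.

G0 X-10.00 Y0.00 Z4.80
G1 X-8.66 Y-5.00 E0.1722
G1 X-5.00 Y-8.66 E0.3443
G1 X0.00 Y-10.00 E0.5165
G1 X5.00 Y-8.66 E0.6887
G1 X8.66 Y-5.00 E0.8608
G1 X10.00 Y0.00 E1.0330
G1 X8.66 Y5.00 E1.2052
G1 X5.00 Y8.66 E1.3773
G1 X0.00 Y10.00 E1.5495
G1 X-5.00 Y8.66 E1.7217
G1 X-8.66 Y5.00 E1.8938
G1 X-10.00 Y0.00 E2.0660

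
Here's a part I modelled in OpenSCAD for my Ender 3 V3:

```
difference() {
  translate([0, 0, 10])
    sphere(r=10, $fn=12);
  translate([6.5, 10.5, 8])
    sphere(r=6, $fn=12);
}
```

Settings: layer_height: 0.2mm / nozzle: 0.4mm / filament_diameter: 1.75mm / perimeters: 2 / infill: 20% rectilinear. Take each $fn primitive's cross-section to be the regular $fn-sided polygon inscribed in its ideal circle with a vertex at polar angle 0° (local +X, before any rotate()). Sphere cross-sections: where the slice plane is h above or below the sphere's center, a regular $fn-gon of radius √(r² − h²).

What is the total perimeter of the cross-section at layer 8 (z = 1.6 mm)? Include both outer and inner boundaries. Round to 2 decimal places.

At z = 1.6 mm: the sphere: section is a regular 12-gon, circumradius = √(r²−h²) = √(10²−8.4²) = 5.426 (perimeter = 2·12·5.426·sin(180°/12) = 33.70 mm); the sphere at (6.5, 10.5) is not intersected at this z (|z−center|=6.400 > r=6); Subtracting the remaining from the first: none of the subtracted shapes is present at this height, so the r=10 sphere is unchanged — boundary = 33.70 mm. Overall, the cross-section is a single solid region. Total boundary length (outer) = 33.70 mm.

33.70 mm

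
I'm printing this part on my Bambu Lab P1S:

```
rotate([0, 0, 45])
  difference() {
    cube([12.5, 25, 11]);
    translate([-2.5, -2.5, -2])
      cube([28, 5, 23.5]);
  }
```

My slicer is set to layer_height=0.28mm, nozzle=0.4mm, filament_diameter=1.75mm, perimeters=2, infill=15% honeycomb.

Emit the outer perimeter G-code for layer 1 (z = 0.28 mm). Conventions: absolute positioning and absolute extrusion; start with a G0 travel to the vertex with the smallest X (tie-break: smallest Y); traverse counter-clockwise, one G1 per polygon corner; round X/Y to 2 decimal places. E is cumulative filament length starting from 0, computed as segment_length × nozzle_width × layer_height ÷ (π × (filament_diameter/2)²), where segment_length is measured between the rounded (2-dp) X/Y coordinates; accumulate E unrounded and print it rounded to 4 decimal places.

G0 X-17.68 Y17.68 Z0.28
G1 X-1.77 Y1.77 E1.0477
G1 X7.07 Y10.61 E1.6298
G1 X-8.84 Y26.52 E2.6775
G1 X-17.68 Y17.68 E3.2597

At z = 0.28 mm: the cube (footprint 12.5×25) is included at this height; the cube at (-2.5, -2.5) (footprint 28×5) is included at this height; After the difference (first − rest): starting from the 12.5×25 cube, the 28×5 cube at (-2.5, -2.5) partially overlaps it — only the 31.25 mm² overlap (of its 140.00 mm²) is removed, clipping the outline — 1 connected region; (rotated 45° about Z; rotation is an isometry so areas/perimeters/island counts are preserved). The outline is a single polygon with 4 vertices. Extrusion per mm of travel: 0.4 × 0.28 / (π × 0.875²) = 0.046564. Accumulating E over each segment gives final E = 3.2597.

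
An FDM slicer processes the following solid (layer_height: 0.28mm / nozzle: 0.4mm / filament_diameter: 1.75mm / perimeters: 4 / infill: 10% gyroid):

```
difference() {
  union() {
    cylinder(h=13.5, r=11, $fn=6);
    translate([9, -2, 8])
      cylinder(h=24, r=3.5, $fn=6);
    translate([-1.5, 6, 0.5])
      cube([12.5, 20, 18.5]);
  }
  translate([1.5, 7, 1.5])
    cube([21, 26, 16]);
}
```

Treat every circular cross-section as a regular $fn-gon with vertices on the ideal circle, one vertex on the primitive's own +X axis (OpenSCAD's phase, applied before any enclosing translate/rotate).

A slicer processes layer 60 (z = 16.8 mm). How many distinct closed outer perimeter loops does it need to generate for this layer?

At z = 16.8 mm: the cylinder does not reach this height (z outside [0, 13.5]); the cylinder at (9, -2): section is a regular 6-gon, circumradius r=3.5; the cube at (-1.5, 6) (footprint 12.5×20) is included at this height; Combining (union): the 2 present regions are separate (no shared area or edge), so areas and boundary lengths simply add and each stays a separate island — 2 connected regions; the cube at (1.5, 7) (footprint 21×26) is included at this height; After the difference (first − rest): starting from that combined region, the 21×26 cube at (1.5, 7) partially overlaps it — only the 180.50 mm² overlap (of its 546.00 mm²) is removed, clipping the outline — 2 connected regions. The result has 2 disconnected regions.

2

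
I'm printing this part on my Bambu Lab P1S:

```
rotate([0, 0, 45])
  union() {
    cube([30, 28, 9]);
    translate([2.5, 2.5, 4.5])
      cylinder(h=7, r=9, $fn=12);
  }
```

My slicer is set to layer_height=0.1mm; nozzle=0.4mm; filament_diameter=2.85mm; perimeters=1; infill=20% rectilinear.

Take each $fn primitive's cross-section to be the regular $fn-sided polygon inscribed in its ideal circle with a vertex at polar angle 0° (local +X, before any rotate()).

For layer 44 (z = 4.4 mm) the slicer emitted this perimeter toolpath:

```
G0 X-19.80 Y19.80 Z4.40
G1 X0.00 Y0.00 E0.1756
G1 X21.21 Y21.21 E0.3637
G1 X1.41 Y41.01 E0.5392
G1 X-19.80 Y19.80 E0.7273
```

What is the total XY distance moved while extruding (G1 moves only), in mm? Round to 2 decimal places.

Sum the Euclidean lengths of each G1 segment: total = 115.99 mm.

115.99 mm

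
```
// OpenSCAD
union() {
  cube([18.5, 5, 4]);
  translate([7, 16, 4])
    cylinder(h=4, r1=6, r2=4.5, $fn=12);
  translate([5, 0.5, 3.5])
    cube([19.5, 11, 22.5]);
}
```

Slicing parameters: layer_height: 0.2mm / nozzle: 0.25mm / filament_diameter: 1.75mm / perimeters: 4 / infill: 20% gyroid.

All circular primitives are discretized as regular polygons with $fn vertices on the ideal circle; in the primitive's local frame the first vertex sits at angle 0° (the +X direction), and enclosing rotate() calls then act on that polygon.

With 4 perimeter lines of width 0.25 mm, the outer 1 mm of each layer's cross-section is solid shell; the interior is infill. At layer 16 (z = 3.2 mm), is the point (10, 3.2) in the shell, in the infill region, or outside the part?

At z = 3.2 mm: the 18.5×5 cube contributes its full rectangle; the cone at (7, 16) is not intersected at this z (z outside [4, 8]); the cube at (5, 0.5) is absent (z outside [3.5, 26]); Combining (union): only the 18.5×5 cube is present, so the union is just that shape — 1 connected region. Overall, the cross-section is a single solid region. The nearest boundary edge runs (18.50, 5.00)→(0.00, 5.00); distance from the point to it = 1.80 mm. The point is inside the cross-section and 1.80 mm from the nearest boundary — more than the 1 mm shell width (4 × 0.25), so it's in the infill interior.

infill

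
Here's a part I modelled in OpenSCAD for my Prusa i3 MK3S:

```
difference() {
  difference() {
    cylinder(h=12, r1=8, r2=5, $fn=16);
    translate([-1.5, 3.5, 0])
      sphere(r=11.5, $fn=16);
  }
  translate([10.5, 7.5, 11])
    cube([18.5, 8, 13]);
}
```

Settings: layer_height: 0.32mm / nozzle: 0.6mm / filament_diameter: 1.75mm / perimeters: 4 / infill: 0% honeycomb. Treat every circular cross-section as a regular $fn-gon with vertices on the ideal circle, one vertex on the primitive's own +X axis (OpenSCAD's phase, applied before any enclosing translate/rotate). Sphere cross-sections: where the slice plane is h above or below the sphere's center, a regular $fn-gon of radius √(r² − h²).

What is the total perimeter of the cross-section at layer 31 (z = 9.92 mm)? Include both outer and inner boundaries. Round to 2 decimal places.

At z = 9.92 mm: the cone (r1=8→r2=5) has section circumradius 5.520 here — a regular 16-gon (perimeter = 2·16·5.520·sin(180°/16) = 34.46 mm); the r=11.5 sphere at (-1.5, 3.5) slices to a regular 16-gon of circumradius 5.818 (√(r²−h²) with h=9.92 from center) (perimeter = 2·16·5.818·sin(180°/16) = 36.32 mm); After the difference (first − rest): starting from the cone, the r=11.5 sphere at (-1.5, 3.5) partially overlaps it — only the 56.53 mm² overlap (of its 103.61 mm²) is removed, clipping the outline — boundary = 33.21 mm; the cube at (10.5, 7.5) is absent (z outside [11, 24]); After the difference (first − rest): none of the subtracted shapes is present at this height, so the result so far is unchanged — boundary = 33.21 mm. Overall, the cross-section is a single solid region. Total boundary length (outer) = 33.21 mm.

33.21 mm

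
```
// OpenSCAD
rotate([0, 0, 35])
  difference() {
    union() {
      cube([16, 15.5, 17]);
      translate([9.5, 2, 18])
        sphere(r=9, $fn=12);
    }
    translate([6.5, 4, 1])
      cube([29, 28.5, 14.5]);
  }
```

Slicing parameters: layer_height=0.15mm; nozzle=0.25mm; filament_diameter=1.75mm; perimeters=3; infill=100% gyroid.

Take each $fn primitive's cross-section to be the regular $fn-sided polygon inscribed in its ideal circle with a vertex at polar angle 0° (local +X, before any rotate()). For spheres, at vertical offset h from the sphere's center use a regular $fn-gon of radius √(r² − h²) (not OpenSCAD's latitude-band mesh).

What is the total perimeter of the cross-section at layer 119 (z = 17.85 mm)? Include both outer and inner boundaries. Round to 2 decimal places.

55.90 mm

At z = 17.85 mm: the cube does not reach this height (z outside [0, 17]); the r=9 sphere at (9.5, 2) contributes a regular 12-gon of circumradius √(9²−0.15²) = 8.999 (perimeter = 2·12·8.999·sin(180°/12) = 55.90 mm); Merging all regions: only the r=9 sphere at (9.5, 2) is present, so the union is just that shape — boundary = 55.90 mm; the cube at (6.5, 4) is not intersected at this z (z outside [1, 15.5]); Subtracting the remaining from the first: none of the subtracted shapes is present at this height, so that combined region is unchanged — boundary = 55.90 mm; (whole slice rotated 35° about Z — lengths, areas and connectivity unchanged). Overall, the cross-section is a single solid region. Total boundary length (outer) = 55.90 mm.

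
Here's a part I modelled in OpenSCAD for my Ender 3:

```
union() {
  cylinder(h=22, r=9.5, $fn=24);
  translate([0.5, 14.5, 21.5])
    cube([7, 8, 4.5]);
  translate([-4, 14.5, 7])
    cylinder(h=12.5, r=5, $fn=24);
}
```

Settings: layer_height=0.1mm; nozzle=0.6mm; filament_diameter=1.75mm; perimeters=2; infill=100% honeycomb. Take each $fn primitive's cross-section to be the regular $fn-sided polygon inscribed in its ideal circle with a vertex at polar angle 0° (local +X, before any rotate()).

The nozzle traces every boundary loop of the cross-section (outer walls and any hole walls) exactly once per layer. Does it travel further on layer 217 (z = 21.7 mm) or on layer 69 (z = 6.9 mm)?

layer 217 (z = 21.7 mm)

Layer 217 (z = 21.7): the r=9.5 cylinder contributes a regular 24-gon of circumradius 9.5 (perimeter = 2·24·9.500·sin(180°/24) = 59.52 mm); the cube at (0.5, 14.5) (footprint 7×8) is included at this height (perimeter 30.00 mm); the cylinder at (-4, 14.5) is absent (z outside [7, 19.5]); Taking the union: the 2 present regions are separate (no shared area or edge), so areas and boundary lengths simply add and each stays a separate island — boundary = 89.52 mm. So its perimeter = 89.52 mm. Layer 69 (z = 6.9): the cylinder: section is a regular 24-gon, circumradius r=9.5 (perimeter = 2·24·9.500·sin(180°/24) = 59.52 mm); the cube at (0.5, 14.5) is not intersected at this z (z outside [21.5, 26]); the cylinder at (-4, 14.5) does not reach this height (z outside [7, 19.5]); Combining (union): only the r=9.5 cylinder is present, so the union is just that shape — boundary = 59.52 mm. So its perimeter = 59.52 mm. Layer 217 is larger (89.52 vs 59.52 mm).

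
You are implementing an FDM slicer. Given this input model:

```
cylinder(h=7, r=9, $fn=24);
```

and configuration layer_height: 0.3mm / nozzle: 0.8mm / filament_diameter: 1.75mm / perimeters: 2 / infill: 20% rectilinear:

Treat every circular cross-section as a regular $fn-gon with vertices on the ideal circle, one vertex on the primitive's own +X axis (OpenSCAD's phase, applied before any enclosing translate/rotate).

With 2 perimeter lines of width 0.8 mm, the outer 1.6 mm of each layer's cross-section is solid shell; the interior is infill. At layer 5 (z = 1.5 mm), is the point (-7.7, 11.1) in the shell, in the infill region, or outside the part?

At z = 1.5 mm: the r=9 cylinder gives a regular 24-gon of circumradius 9 (constant along its height). Overall, the cross-section is a single solid region. The nearest boundary edge runs (-4.50, 7.79)→(-6.36, 6.36); distance from the point to it = 4.57 mm. The point is not inside any of the regions above, so it lies outside the cross-section (4.57 mm from the nearest boundary).

outside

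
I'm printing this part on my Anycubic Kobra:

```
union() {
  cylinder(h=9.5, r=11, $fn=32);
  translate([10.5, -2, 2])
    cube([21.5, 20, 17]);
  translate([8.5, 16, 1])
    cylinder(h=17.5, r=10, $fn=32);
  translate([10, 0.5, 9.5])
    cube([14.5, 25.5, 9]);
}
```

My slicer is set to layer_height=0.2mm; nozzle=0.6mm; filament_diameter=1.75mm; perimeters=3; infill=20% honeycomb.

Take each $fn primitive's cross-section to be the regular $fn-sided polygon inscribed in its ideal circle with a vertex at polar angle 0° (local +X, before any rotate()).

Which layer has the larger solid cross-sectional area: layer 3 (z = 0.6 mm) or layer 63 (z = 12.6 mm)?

Layer 3 (z = 0.6): the r=11 cylinder gives a regular 32-gon of circumradius 11 (constant along its height) (area = (32/2)·11.000²·sin(360°/32) = 377.69 mm²); the cube at (10.5, -2) does not reach this height (z outside [2, 19]); the cylinder at (8.5, 16) is absent (z outside [1, 18.5]); the cube at (10, 0.5) is absent (z outside [9.5, 18.5]); Combining (union): only the r=11 cylinder is present, so the union is just that shape — area = 377.69 mm². So its area = 377.69 mm². Layer 63 (z = 12.6): the cylinder is not intersected at this z (z outside [0, 9.5]); the cube at (10.5, -2) is present — its section is the full 21.5×20 rectangle (area 430.00 mm²); the r=10 cylinder at (8.5, 16) contributes a regular 32-gon of circumradius 10 (area = (32/2)·10.000²·sin(360°/32) = 312.14 mm²); the cube at (10, 0.5) (footprint 14.5×25.5) is included at this height (area 369.75 mm²); Merging all regions: the regions partially overlap — summed areas 1111.89 mm² minus the doubly-counted overlap 371.29 mm² gives 740.60 mm² — area = 740.60 mm². So its area = 740.60 mm². Layer 63 is larger (740.60 vs 377.69 mm²).

layer 63 (z = 12.6 mm)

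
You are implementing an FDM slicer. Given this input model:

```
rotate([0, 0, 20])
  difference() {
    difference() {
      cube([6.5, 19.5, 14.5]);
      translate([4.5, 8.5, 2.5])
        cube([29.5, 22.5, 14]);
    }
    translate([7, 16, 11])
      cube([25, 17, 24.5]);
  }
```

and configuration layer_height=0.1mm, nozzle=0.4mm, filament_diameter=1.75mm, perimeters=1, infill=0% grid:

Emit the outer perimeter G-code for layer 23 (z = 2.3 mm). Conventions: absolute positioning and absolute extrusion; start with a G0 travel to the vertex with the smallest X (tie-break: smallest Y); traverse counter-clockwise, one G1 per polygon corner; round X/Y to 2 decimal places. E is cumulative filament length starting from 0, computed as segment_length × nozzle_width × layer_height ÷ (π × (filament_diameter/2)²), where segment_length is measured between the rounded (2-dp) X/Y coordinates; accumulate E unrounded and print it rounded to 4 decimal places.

G0 X-6.67 Y18.32 Z2.30
G1 X0.00 Y0.00 E0.3242
G1 X6.11 Y2.22 E0.4323
G1 X-0.56 Y20.55 E0.7567
G1 X-6.67 Y18.32 E0.8649

At z = 2.3 mm: the cube is present — its section is the full 6.5×19.5 rectangle; the cube at (4.5, 8.5) is absent (z outside [2.5, 16.5]); Subtracting the remaining from the first: none of the subtracted shapes is present at this height, so the 6.5×19.5 cube is unchanged — 1 connected region; the cube at (7, 16) does not reach this height (z outside [11, 35.5]); Subtracting the remaining from the first: none of the subtracted shapes is present at this height, so that combined region is unchanged — 1 connected region; (rotated 20° about Z; rotation is an isometry so areas/perimeters/island counts are preserved). The outline is a single polygon with 4 vertices. Extrusion per mm of travel: 0.4 × 0.1 / (π × 0.875²) = 0.016630. Accumulating E over each segment gives final E = 0.8649.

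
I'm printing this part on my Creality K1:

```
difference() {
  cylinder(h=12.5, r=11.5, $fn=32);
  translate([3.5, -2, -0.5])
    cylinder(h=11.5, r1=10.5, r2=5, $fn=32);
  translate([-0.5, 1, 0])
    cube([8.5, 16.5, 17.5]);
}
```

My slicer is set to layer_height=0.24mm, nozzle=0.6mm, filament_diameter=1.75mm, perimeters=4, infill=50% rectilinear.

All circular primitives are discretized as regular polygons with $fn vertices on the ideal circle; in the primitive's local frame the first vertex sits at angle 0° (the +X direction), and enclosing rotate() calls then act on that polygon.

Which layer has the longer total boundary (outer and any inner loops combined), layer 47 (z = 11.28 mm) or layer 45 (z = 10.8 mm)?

Layer 47 (z = 11.28): the r=11.5 cylinder contributes a regular 32-gon of circumradius 11.5 (perimeter = 2·32·11.500·sin(180°/32) = 72.14 mm); the cone at (3.5, -2) does not reach this height (z outside [-0.5, 11]); the cube at (-0.5, 1) is present — its section is the full 8.5×16.5 rectangle (perimeter 50.00 mm); After the difference (first − rest): starting from the r=11.5 cylinder, the 8.5×16.5 cube at (-0.5, 1) partially overlaps it — only the 80.82 mm² overlap (of its 140.25 mm²) is removed, clipping the outline — boundary = 88.98 mm. So its perimeter = 88.98 mm. Layer 45 (z = 10.8): the r=11.5 cylinder contributes a regular 32-gon of circumradius 11.5 (perimeter = 2·32·11.500·sin(180°/32) = 72.14 mm); the cone at (3.5, -2) (r1=10.5→r2=5) has section circumradius 5.096 here — a regular 32-gon (perimeter = 2·32·5.096·sin(180°/32) = 31.97 mm); the cube at (-0.5, 1) is present — its section is the full 8.5×16.5 rectangle (perimeter 50.00 mm); Subtracting the remaining from the first: starting from the r=11.5 cylinder, the cone at (3.5, -2) lies wholly inside it (removes its full 81.05 mm² and its 31.97 mm outline becomes a hole wall); the 8.5×16.5 cube at (-0.5, 1) partially overlaps it — only the 68.90 mm² overlap (of its 140.25 mm²) is removed, clipping the outline — boundary = 103.33 mm. So its perimeter = 103.33 mm. Layer 45 is larger (103.33 vs 88.98 mm).

layer 45 (z = 10.8 mm)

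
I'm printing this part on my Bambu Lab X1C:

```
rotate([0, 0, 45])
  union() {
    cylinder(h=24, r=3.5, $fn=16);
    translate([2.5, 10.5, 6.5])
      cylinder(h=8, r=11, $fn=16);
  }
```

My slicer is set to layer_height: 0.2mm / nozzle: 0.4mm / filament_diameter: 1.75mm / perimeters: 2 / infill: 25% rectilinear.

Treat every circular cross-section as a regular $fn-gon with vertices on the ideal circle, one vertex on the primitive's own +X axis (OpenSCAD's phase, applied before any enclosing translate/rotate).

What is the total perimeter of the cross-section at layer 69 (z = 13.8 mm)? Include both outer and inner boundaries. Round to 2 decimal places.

73.58 mm

At z = 13.8 mm: the r=3.5 cylinder contributes a regular 16-gon of circumradius 3.5 (perimeter = 2·16·3.500·sin(180°/16) = 21.85 mm); the cylinder at (2.5, 10.5): section is a regular 16-gon, circumradius r=11 (perimeter = 2·16·11.000·sin(180°/16) = 68.67 mm); Combining (union): the regions partially overlap (shared area 18.02 mm²), so the edge portions inside another operand are dropped and the merged outline is re-measured after clipping — boundary = 73.58 mm; (whole slice rotated 45° about Z — lengths, areas and connectivity unchanged). Overall, the cross-section is a single solid region. Total boundary length (outer) = 73.58 mm.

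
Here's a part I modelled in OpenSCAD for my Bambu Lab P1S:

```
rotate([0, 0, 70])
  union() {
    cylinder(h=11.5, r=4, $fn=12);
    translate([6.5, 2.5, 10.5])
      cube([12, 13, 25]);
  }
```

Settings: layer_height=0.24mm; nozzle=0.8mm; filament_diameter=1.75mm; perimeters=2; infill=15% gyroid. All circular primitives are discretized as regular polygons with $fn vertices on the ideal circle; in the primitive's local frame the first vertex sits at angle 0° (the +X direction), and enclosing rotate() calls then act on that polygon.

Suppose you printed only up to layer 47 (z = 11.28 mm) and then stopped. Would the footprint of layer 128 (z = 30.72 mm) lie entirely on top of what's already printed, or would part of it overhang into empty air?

entirely on top

Compare the two slices. At z = 11.28: the r=4 cylinder contributes a regular 12-gon of circumradius 4 (area = (12/2)·4.000²·sin(360°/12) = 48.00 mm²); the cube at (6.5, 2.5) is present — its section is the full 12×13 rectangle (area 156.00 mm²); Combining (union): the 2 present regions are separate (no shared area or edge), so areas and boundary lengths simply add and each stays a separate island — area = 204.00 mm²; (rotated 70° about Z; rotation is an isometry so areas/perimeters/island counts are preserved). At z = 30.72: the cylinder is not intersected at this z (z outside [0, 11.5]); the cube at (6.5, 2.5) (footprint 12×13) is included at this height (area 156.00 mm²); Taking the union: only the 12×13 cube at (6.5, 2.5) is present, so the union is just that shape — area = 156.00 mm²; (whole slice rotated 70° about Z — lengths, areas and connectivity unchanged). Checking containment: the cross-section at z = 30.72 is a subset of the cross-section at z = 11.28.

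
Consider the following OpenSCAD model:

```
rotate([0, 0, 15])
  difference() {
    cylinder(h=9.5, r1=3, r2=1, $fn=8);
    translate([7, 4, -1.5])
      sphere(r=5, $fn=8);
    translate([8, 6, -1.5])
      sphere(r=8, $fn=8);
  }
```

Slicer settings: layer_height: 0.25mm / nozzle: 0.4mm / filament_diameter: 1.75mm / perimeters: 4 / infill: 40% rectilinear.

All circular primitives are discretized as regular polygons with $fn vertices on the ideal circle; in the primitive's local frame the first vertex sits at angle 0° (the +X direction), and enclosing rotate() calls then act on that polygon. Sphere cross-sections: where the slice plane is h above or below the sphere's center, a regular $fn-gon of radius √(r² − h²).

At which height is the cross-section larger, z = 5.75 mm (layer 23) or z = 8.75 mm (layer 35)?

layer 23 (z = 5.75 mm)

Layer 23 (z = 5.75): the cone (r1=3→r2=1) has section circumradius 1.789 here — a regular 8-gon (area = (8/2)·1.789²·sin(360°/8) = 9.06 mm²); the sphere at (7, 4) does not reach this height (|z−center|=7.250 > r=5); the sphere at (8, 6): section is a regular 8-gon, circumradius = √(r²−h²) = √(8²−7.25²) = 3.382 (area = (8/2)·3.382²·sin(360°/8) = 32.35 mm²); Subtracting the remaining from the first: starting from the cone (9.06 mm²), the r=8 sphere at (8, 6) misses the remaining region (no effect) — area = 9.06 mm²; (rotated 15° about Z; rotation is an isometry so areas/perimeters/island counts are preserved). So its area = 9.06 mm². Layer 35 (z = 8.75): the cone contributes a regular 8-gon of circumradius 1.158 (interpolated between r1=3 and r2=1 at t=0.921) (area = (8/2)·1.158²·sin(360°/8) = 3.79 mm²); the sphere at (7, 4) does not reach this height (|z−center|=10.250 > r=5); the sphere at (8, 6) is not intersected at this z (|z−center|=10.250 > r=8); Taking the first minus the rest: none of the subtracted shapes is present at this height, so the cone is unchanged — area = 3.79 mm²; (rotated 15° about Z; rotation is an isometry so areas/perimeters/island counts are preserved). So its area = 3.79 mm². Layer 23 is larger (9.06 vs 3.79 mm²).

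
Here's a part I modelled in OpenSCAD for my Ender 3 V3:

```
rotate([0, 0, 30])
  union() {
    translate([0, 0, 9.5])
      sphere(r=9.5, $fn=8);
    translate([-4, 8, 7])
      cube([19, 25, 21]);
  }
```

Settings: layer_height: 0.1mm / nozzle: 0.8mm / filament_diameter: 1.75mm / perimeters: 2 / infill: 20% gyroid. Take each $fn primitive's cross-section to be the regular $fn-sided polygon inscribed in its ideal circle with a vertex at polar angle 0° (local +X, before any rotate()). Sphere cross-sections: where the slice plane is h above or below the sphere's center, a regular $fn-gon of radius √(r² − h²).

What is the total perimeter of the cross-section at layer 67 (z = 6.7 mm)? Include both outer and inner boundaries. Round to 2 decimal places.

At z = 6.7 mm: the sphere: section is a regular 8-gon, circumradius = √(r²−h²) = √(9.5²−2.8²) = 9.078 (perimeter = 2·8·9.078·sin(180°/8) = 55.58 mm); the cube at (-4, 8) is not intersected at this z (z outside [7, 28]); Taking the union: only the r=9.5 sphere is present, so the union is just that shape — boundary = 55.58 mm; (whole slice rotated 30° about Z — lengths, areas and connectivity unchanged). Overall, the cross-section is a single solid region. Total boundary length (outer) = 55.58 mm.

55.58 mm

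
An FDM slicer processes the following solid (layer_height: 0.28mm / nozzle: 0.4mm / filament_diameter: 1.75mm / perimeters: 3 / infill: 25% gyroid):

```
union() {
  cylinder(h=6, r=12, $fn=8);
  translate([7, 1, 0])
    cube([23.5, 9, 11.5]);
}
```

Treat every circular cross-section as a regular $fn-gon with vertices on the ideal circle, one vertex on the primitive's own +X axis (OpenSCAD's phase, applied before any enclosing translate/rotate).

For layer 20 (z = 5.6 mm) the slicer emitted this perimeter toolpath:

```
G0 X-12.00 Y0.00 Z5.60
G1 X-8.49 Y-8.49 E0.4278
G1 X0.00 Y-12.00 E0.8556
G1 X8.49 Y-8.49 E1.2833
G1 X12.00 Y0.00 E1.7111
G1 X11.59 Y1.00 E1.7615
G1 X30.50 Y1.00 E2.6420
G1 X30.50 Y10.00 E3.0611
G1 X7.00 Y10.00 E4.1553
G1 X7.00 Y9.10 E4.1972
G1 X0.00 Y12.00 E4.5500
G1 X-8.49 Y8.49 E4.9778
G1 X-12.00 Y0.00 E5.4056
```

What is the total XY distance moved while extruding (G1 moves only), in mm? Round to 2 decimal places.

Sum the Euclidean lengths of each G1 segment: total = 116.09 mm.

116.09 mm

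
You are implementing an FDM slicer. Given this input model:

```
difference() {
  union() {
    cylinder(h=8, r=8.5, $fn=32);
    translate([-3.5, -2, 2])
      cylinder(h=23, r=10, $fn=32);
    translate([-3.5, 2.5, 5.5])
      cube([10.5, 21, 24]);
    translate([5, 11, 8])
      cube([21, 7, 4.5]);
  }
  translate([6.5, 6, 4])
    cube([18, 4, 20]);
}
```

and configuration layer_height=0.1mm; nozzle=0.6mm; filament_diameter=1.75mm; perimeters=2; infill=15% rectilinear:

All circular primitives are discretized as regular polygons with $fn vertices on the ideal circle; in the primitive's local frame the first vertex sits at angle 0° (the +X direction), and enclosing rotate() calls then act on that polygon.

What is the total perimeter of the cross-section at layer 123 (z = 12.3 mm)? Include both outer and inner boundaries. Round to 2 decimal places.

At z = 12.3 mm: the cylinder is absent (z outside [0, 8]); the r=10 cylinder at (-3.5, -2) contributes a regular 32-gon of circumradius 10 (perimeter = 2·32·10.000·sin(180°/32) = 62.73 mm); the cube at (-3.5, 2.5) is present — its section is the full 10.5×21 rectangle (perimeter 63.00 mm); the cube at (5, 11) is present — its section is the full 21×7 rectangle (perimeter 56.00 mm); Taking the union: the regions partially overlap (shared area 48.75 mm²), so the edge portions inside another operand are dropped and the merged outline is re-measured after clipping — boundary = 138.35 mm; the cube at (6.5, 6) (footprint 18×4) is included at this height (perimeter 44.00 mm); Taking the first minus the rest: starting from that combined region, the 18×4 cube at (6.5, 6) partially overlaps it — only the 2.00 mm² overlap (of its 72.00 mm²) is removed, clipping the outline — boundary = 139.35 mm. Overall, the cross-section is a single solid region. Total boundary length (outer) = 139.35 mm.

139.35 mm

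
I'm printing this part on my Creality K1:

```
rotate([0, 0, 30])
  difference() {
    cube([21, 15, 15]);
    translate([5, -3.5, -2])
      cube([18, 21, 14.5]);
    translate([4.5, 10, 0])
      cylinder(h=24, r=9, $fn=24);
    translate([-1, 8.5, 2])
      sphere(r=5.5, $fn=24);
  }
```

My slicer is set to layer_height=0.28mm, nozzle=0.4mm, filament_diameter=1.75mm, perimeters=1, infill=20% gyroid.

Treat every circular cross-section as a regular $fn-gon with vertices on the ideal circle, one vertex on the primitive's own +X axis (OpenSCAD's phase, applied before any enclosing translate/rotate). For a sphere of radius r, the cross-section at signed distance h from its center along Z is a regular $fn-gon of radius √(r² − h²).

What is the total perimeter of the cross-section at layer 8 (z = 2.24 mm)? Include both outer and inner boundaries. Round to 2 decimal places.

13.47 mm

At z = 2.24 mm: the cube is present — its section is the full 21×15 rectangle (perimeter 72.00 mm); the cube at (5, -3.5) is present — its section is the full 18×21 rectangle (perimeter 78.00 mm); the cylinder at (4.5, 10): section is a regular 24-gon, circumradius r=9 (perimeter = 2·24·9.000·sin(180°/24) = 56.39 mm); the sphere at (-1, 8.5): section is a regular 24-gon, circumradius = √(r²−h²) = √(5.5²−0.24²) = 5.495 (perimeter = 2·24·5.495·sin(180°/24) = 34.43 mm); Subtracting the remaining from the first: starting from the 21×15 cube, the 18×21 cube at (5, -3.5) partially overlaps it — only the 240.00 mm² overlap (of its 378.00 mm²) is removed, clipping the outline; the r=9 cylinder at (4.5, 10) partially overlaps it — only the 67.98 mm² overlap (of its 251.57 mm²) is removed, clipping the outline; the r=5.5 sphere at (-1, 8.5) misses the remaining region (no effect) — boundary = 13.47 mm; (whole slice rotated 30° about Z — lengths, areas and connectivity unchanged). Overall, the cross-section is a single solid region. Total boundary length (outer) = 13.47 mm.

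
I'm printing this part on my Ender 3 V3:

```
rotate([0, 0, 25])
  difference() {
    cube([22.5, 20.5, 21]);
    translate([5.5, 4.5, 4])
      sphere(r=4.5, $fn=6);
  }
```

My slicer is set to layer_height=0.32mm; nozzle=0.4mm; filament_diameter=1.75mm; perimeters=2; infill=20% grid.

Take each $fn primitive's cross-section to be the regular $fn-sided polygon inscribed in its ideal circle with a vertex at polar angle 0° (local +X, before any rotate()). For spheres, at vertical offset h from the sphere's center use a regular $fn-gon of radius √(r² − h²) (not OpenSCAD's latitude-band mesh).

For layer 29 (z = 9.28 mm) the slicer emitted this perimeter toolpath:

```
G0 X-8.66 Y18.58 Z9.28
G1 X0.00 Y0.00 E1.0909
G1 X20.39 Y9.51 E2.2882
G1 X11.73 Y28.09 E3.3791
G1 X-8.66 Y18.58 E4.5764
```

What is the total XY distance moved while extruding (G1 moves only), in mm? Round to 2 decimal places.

Sum the Euclidean lengths of each G1 segment: total = 86.00 mm.

86.00 mm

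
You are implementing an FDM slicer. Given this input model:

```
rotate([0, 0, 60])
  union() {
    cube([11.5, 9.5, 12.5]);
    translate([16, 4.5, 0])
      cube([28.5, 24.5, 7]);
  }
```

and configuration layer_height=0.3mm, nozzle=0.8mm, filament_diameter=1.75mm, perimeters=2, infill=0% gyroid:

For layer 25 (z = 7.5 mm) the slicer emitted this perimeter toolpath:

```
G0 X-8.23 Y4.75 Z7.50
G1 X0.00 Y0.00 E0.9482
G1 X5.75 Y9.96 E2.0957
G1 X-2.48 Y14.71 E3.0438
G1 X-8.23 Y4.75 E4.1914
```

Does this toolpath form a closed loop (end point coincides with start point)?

Start point (G0): (-8.23, 4.75). End point (last G1): the path returns to the start — closed.

yes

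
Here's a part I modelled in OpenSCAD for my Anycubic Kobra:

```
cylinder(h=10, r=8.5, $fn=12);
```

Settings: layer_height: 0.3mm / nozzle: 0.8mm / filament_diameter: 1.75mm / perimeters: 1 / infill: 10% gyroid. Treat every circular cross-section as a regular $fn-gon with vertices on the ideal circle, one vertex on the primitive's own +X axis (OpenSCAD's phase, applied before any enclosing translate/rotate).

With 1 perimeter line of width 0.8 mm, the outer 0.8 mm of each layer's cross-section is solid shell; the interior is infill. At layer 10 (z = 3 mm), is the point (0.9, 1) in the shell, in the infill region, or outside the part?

infill

At z = 3 mm: the r=8.5 cylinder contributes a regular 12-gon of circumradius 8.5. Overall, the cross-section is a single solid region. The nearest boundary edge runs (7.36, 4.25)→(4.25, 7.36); distance from the point to it = 6.87 mm. The point is inside the cross-section and 6.87 mm from the nearest boundary — more than the 0.8 mm shell width (1 × 0.8), so it's in the infill interior.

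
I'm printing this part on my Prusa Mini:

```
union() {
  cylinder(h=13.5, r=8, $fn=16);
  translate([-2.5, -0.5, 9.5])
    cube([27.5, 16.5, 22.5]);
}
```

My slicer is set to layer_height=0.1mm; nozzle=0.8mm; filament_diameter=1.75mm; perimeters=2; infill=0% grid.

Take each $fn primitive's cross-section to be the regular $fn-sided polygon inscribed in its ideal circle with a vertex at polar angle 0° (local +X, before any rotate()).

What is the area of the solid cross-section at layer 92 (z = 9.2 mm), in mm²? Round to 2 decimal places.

At z = 9.2 mm: the cylinder: section is a regular 16-gon, circumradius r=8 (area = (16/2)·8.000²·sin(360°/16) = 195.93 mm²); the cube at (-2.5, -0.5) is absent (z outside [9.5, 32]); Combining (union): only the r=8 cylinder is present, so the union is just that shape — area = 195.93 mm². Overall, the cross-section is a single solid region. Net area = 195.93 mm².

195.93 mm²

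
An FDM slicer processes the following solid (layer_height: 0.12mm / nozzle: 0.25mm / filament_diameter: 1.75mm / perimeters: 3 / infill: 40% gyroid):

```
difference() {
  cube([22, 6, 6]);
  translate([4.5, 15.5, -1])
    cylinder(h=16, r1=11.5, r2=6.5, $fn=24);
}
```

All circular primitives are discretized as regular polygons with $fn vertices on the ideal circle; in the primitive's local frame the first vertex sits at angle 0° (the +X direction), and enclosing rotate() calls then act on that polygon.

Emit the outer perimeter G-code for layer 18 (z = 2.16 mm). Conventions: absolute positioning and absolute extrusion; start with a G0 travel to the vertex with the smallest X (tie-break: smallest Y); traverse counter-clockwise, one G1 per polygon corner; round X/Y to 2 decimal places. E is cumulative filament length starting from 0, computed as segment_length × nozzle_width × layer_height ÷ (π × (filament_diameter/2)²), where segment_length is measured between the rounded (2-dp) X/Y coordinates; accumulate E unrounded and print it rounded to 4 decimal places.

G0 X0.00 Y0.00 Z2.16
G1 X22.00 Y0.00 E0.2744
G1 X22.00 Y6.00 E0.3492
G1 X8.80 Y6.00 E0.5139
G1 X7.22 Y5.35 E0.5352
G1 X4.50 Y4.99 E0.5694
G1 X1.78 Y5.35 E0.6036
G1 X0.20 Y6.00 E0.6249
G1 X0.00 Y6.00 E0.6274
G1 X0.00 Y0.00 E0.7023

At z = 2.16 mm: the cube (footprint 22×6) is included at this height; the cone at (4.5, 15.5) contributes a regular 24-gon of circumradius 10.512 (interpolated between r1=11.5 and r2=6.5 at t=0.198); Taking the first minus the rest: starting from the 22×6 cube, the cone at (4.5, 15.5) partially overlaps it — only the 5.57 mm² overlap (of its 343.23 mm²) is removed, clipping the outline — 1 connected region. The outline is a single polygon with 9 vertices. Extrusion per mm of travel: 0.25 × 0.12 / (π × 0.875²) = 0.012473. Accumulating E over each segment gives final E = 0.7023.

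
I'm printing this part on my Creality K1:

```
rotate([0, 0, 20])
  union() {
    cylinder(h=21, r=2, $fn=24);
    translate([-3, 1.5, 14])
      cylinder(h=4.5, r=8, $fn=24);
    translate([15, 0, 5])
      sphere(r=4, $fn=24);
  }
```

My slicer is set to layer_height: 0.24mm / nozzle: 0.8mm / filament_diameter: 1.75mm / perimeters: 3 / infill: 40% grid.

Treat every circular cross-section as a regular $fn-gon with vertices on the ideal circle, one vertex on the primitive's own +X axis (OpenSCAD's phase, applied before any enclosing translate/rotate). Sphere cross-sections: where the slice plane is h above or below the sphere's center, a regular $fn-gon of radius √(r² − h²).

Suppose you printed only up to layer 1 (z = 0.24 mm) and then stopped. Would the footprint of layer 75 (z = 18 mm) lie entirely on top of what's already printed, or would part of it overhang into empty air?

part overhangs

Compare the two slices. At z = 0.24: the r=2 cylinder gives a regular 24-gon of circumradius 2 (constant along its height) (area = (24/2)·2.000²·sin(360°/24) = 12.42 mm²); the cylinder at (-3, 1.5) does not reach this height (z outside [14, 18.5]); the sphere at (15, 0) is absent (|z−center|=4.760 > r=4); Taking the union: only the r=2 cylinder is present, so the union is just that shape — area = 12.42 mm²; (whole slice rotated 20° about Z — lengths, areas and connectivity unchanged). At z = 18: the r=2 cylinder contributes a regular 24-gon of circumradius 2 (area = (24/2)·2.000²·sin(360°/24) = 12.42 mm²); the r=8 cylinder at (-3, 1.5) contributes a regular 24-gon of circumradius 8 (area = (24/2)·8.000²·sin(360°/24) = 198.77 mm²); the sphere at (15, 0) does not reach this height (|z−center|=13.000 > r=4); Combining (union): the r=2 cylinder lies entirely inside the r=8 cylinder at (-3, 1.5), so the union is just the r=8 cylinder at (-3, 1.5) — area = 198.77 mm²; (whole slice rotated 20° about Z — lengths, areas and connectivity unchanged). Checking containment: at z = 18 the cross-section extends beyond the z = 0.24 cross-section by about 186.35 mm².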